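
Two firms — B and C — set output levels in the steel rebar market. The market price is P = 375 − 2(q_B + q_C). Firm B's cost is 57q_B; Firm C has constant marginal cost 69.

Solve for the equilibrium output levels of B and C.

Firm B's profit: π = q_B(375 − 2(q_B + q_C)) − 57q_B.
∂π/∂q_B = 318 − 4q_B − 2q_C = 0, so q_B = 79.5 − 0.5q_C.
By the same steps for C: q_C = 76.5 − 0.5q_B.
Solving the two reaction functions simultaneously: (1 − (−0.5)(−0.5))q_B = 79.5 − 0.5·76.5, so 0.75q_B = 41.25 and q_B = 55.
Then q_C = 76.5 − 0.5·55 = 49.

55, 49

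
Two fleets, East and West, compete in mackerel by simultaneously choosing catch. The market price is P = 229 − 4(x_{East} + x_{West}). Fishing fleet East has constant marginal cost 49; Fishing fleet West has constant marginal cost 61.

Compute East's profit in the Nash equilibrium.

Fishing fleet East's profit: π = x_{East}(229 − 4(x_{East} + x_{West})) − 49x_{East}.
∂π/∂x_{East} = 180 − 8x_{East} − 4x_{West} = 0, so x_{East} = 22.5 − 0.5x_{West}.
By the same steps for West: x_{West} = 21 − 0.5x_{East}.
Substituting the second reaction function into the first: x_{East} = 22.5 − 0.5(21 − 0.5x_{East}), which gives 0.75x_{East} = 12 ⇒ x_{East} = 16.
Then x_{West} = 21 − 0.5·16 = 13.
Price P = 229 − 4·29 = 113.
East's profit: (113 − 49)·16 = 1024.

1024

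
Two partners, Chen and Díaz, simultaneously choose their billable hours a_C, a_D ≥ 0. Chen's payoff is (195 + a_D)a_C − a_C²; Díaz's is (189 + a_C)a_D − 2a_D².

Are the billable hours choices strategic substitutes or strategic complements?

Expanding Chen's payoff: 195a_C + a_Da_C − a_C².
∂π/∂a_C = 195 + a_D − 2a_C = 0, so a_C = 97.5 + 0.5a_D.
The best-response slope da_C/da_D = 0.5 > 0: the reaction function is upward-sloping, so the choices are strategic complements.

strategic complements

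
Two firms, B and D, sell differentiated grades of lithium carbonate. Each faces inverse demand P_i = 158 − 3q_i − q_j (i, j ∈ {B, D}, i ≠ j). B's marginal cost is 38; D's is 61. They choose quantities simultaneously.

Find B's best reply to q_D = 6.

19

Firm B's profit: π = q_B(158 − 3q_B − q_D) − 38q_B.
∂π/∂q_B = 120 − 6q_B − q_D = 0 ⇒ q_B = 20 − (1/6)q_D.
At q_D = 6: q_B = 20 − (1/6)·6 = 19.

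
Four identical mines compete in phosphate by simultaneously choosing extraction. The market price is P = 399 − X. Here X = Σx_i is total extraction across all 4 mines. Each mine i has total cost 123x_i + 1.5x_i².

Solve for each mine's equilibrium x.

A representative mine's profit is π_i = x_i(399 − X) − 123x_i − 1.5x_i², with X = x_i + Σ_{j≠i} x_j.
First-order condition: 276 − 5x_i − Σ_{j≠i} x_j = 0.
With identical mines, set every x_j = x: then 276 − 5x − 3x = 0, i.e. x = 276/8 = 34.5.

34.5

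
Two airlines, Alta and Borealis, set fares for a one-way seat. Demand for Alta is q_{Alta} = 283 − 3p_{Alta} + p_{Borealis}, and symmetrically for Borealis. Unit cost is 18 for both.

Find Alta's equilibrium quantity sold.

148.2

Alta's profit: π = (p_{Alta} − 18)(283 − 3p_{Alta} + p_{Borealis}).
∂π/∂p_{Alta} = 337 − 6p_{Alta} + p_{Borealis} = 0 ⇒ p_{Alta} = 337/6 + (1/6)p_{Borealis}.
The game is symmetric, so in equilibrium p_{Borealis} = p_{Alta}: the reaction function gives (5/6)p_{Alta} = 337/6, hence p_{Alta} = 67.4.
q_{Alta} = 283 − 3·67.4 + 67.4 = 148.2.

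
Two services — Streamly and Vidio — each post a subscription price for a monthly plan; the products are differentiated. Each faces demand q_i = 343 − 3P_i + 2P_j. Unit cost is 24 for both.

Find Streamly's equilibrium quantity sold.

Streamly's profit: π = (P_{Streamly} − 24)(343 − 3P_{Streamly} + 2P_{Vidio}).
∂π/∂P_{Streamly} = 415 − 6P_{Streamly} + 2P_{Vidio} = 0 ⇒ P_{Streamly} = 415/6 + (1/3)P_{Vidio}.
The game is symmetric, so in equilibrium P_{Vidio} = P_{Streamly}: the reaction function gives (2/3)P_{Streamly} = 415/6, hence P_{Streamly} = 103.75.
q_{Streamly} = 343 − 3·103.75 + 2·103.75 = 239.25.

239.25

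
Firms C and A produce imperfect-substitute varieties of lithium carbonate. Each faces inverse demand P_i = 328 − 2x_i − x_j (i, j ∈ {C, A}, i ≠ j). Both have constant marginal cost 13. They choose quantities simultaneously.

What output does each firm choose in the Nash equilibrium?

Firm C's profit: π = x_C(328 − 2x_C − x_A) − 13x_C.
∂π/∂x_C = 315 − 4x_C − x_A = 0 ⇒ x_C = 78.75 − 0.25x_A.
The game is symmetric, so in equilibrium x_A = x_C: the reaction function gives 1.25x_C = 78.75, hence x_C = 63.

63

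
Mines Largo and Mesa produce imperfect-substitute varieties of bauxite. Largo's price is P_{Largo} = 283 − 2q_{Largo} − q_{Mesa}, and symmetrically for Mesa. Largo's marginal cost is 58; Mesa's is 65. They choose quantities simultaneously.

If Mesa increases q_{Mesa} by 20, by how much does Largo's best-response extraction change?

-5

Mine Largo's profit: π = q_{Largo}(283 − 2q_{Largo} − q_{Mesa}) − 58q_{Largo}.
∂π/∂q_{Largo} = 225 − 4q_{Largo} − q_{Mesa} = 0 ⇒ q_{Largo} = 56.25 − 0.25q_{Mesa}.
The reaction-function slope is −0.25, so a 20-unit rise in q_{Mesa} moves q_{Largo} by −0.25 × 20 = −5. Largo's best response falls — the actions are strategic substitutes.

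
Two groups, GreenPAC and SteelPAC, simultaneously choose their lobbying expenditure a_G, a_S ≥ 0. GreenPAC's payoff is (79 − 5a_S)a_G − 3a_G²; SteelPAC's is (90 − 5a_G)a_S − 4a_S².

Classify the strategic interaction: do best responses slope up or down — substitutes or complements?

Expanding GreenPAC's payoff: 79a_G − 5a_Sa_G − 3a_G².
∂π/∂a_G = 79 − 5a_S − 6a_G = 0, so a_G = 79/6 − (5/6)a_S.
The best-response slope da_G/da_S = −5/6 < 0: the reaction function is downward-sloping, so the choices are strategic substitutes.

strategic substitutes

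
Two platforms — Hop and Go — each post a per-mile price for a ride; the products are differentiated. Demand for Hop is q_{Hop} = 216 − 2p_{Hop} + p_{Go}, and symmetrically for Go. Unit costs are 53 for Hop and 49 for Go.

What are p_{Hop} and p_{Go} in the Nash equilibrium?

Hop's profit: π = (p_{Hop} − 53)(216 − 2p_{Hop} + p_{Go}).
∂π/∂p_{Hop} = 322 − 4p_{Hop} + p_{Go} = 0 ⇒ p_{Hop} = 80.5 + 0.25p_{Go}.
Similarly p_{Go} = 78.5 + 0.25p_{Hop}.
Solving the two reaction functions simultaneously: (1 − (0.25)(0.25))p_{Hop} = 80.5 + 0.25·78.5, so 0.9375p_{Hop} = 100.125 and p_{Hop} = 106.8.
Then p_{Go} = 78.5 + 0.25·106.8 = 105.2.

106.8, 105.2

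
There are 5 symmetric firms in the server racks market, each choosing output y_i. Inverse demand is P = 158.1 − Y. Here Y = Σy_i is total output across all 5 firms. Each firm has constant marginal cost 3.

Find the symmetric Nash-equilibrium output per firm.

25.85

A representative firm's profit is π_i = y_i(158.1 − Y) − 3y_i, with Y = y_i + Σ_{j≠i} y_j.
First-order condition: 155.1 − 2y_i − Σ_{j≠i} y_j = 0.
With identical firms, set every y_j = y: then 155.1 − 2y − 4y = 0, i.e. y = 155.1/6 = 25.85.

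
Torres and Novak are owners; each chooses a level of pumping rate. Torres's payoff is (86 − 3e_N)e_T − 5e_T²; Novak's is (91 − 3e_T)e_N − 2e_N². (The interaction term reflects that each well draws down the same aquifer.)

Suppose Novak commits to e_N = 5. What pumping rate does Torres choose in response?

Expanding Torres's payoff: 86e_T − 3e_Ne_T − 5e_T².
∂π/∂e_T = 86 − 3e_N − 10e_T = 0, so e_T = 8.6 − 0.3e_N.
At e_N = 5: e_T = 8.6 − 0.3·5 = 7.1.

7.1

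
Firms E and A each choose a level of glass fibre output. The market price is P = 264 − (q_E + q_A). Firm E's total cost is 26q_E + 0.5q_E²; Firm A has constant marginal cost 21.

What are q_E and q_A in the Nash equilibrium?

46.6, 98.2

Firm E's profit: π = q_E(264 − (q_E + q_A)) − 26q_E − 0.5q_E².
∂π/∂q_E = 238 − 3q_E − q_A = 0, so q_E = 238/3 − (1/3)q_A.
For A: ∂π/∂q_A = 243 − 2q_A − q_E = 0 ⇒ q_A = 121.5 − 0.5q_E.
Substituting the second reaction function into the first: q_E = 238/3 − (1/3)(121.5 − 0.5q_E), which gives (5/6)q_E = 233/6 ⇒ q_E = 46.6.
Then q_A = 121.5 − 0.5·46.6 = 98.2.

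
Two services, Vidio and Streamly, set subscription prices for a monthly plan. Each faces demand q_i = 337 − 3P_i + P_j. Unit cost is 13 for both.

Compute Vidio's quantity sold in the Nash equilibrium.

186.6

Vidio's profit: π = (P_{Vidio} − 13)(337 − 3P_{Vidio} + P_{Streamly}).
∂π/∂P_{Vidio} = 376 − 6P_{Vidio} + P_{Streamly} = 0 ⇒ P_{Vidio} = 188/3 + (1/6)P_{Streamly}.
Setting P_{Vidio} = P_{Streamly} in the reaction function: P_{Vidio} = 188/3 + (1/6)P_{Vidio}, so P_{Vidio} = (188/3) / (5/6) = 75.2.
q_{Vidio} = 337 − 3·75.2 + 75.2 = 186.6.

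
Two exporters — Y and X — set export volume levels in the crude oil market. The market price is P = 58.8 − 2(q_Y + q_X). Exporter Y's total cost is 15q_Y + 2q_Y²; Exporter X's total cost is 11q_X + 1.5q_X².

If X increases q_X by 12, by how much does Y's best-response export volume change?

-3

Exporter Y's profit: π = q_Y(58.8 − 2(q_Y + q_X)) − 15q_Y − 2q_Y².
∂π/∂q_Y = 43.8 − 8q_Y − 2q_X = 0, so q_Y = 5.475 − 0.25q_X.
The reaction-function slope is −0.25, so a 12-unit rise in q_X moves q_Y by −0.25 × 12 = −3. Y's best response falls — the actions are strategic substitutes.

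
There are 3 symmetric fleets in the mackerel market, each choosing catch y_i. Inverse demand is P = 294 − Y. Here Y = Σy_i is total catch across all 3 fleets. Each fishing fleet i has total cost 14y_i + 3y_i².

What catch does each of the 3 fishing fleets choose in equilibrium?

A representative fishing fleet's profit is π_i = y_i(294 − Y) − 14y_i − 3y_i², with Y = y_i + Σ_{j≠i} y_j.
First-order condition: 280 − 8y_i − Σ_{j≠i} y_j = 0.
Imposing symmetry (y_j = y for all j) turns Σ_{j≠i} y_j into 2y, so 280 = 10y and y = 28.

28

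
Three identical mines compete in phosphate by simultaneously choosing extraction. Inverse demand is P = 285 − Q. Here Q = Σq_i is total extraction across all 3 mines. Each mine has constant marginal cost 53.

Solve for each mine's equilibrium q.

58

A representative mine's profit is π_i = q_i(285 − Q) − 53q_i, with Q = q_i + Σ_{j≠i} q_j.
First-order condition: 232 − 2q_i − Σ_{j≠i} q_j = 0.
With identical mines, set every q_j = q: then 232 − 2q − 2q = 0, i.e. q = 232/4 = 58.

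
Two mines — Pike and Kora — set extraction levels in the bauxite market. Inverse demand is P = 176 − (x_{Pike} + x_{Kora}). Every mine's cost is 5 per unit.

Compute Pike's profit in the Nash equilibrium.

Mine Pike's profit: π = x_{Pike}(176 − (x_{Pike} + x_{Kora})) − 5x_{Pike}.
∂π/∂x_{Pike} = 171 − 2x_{Pike} − x_{Kora} = 0, so x_{Pike} = 85.5 − 0.5x_{Kora}.
Setting x_{Pike} = x_{Kora} in the reaction function: x_{Pike} = 85.5 − 0.5x_{Pike}, so x_{Pike} = 85.5 / 1.5 = 57.
Price P = 176 − 114 = 62.
Pike's profit: (62 − 5)·57 = 3249.

3249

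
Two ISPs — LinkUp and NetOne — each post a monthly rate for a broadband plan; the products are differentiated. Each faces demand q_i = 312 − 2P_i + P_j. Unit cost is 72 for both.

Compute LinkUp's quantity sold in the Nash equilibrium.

LinkUp's profit: π = (P_{LinkUp} − 72)(312 − 2P_{LinkUp} + P_{NetOne}).
∂π/∂P_{LinkUp} = 456 − 4P_{LinkUp} + P_{NetOne} = 0 ⇒ P_{LinkUp} = 114 + 0.25P_{NetOne}.
Setting P_{LinkUp} = P_{NetOne} in the reaction function: P_{LinkUp} = 114 + 0.25P_{LinkUp}, so P_{LinkUp} = 114 / 0.75 = 152.
q_{LinkUp} = 312 − 2·152 + 152 = 160.

160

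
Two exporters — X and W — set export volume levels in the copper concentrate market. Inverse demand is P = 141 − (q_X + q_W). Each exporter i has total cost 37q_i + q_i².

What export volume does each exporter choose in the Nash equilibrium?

Exporter X's profit: π = q_X(141 − (q_X + q_W)) − 37q_X − q_X².
∂π/∂q_X = 104 − 4q_X − q_W = 0, so q_X = 26 − 0.25q_W.
By symmetry q_W = q_X; substituting into the reaction function, 1.25q_X = 26 and q_X = 20.8.

20.8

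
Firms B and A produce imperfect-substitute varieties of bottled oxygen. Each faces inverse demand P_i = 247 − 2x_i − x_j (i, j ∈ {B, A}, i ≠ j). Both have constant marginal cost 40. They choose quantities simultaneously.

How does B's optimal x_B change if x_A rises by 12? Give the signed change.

Firm B's profit: π = x_B(247 − 2x_B − x_A) − 40x_B.
∂π/∂x_B = 207 − 4x_B − x_A = 0 ⇒ x_B = 51.75 − 0.25x_A.
The reaction-function slope is −0.25, so a 12-unit rise in x_A moves x_B by −0.25 × 12 = −3. B's best response falls — the actions are strategic substitutes.

-3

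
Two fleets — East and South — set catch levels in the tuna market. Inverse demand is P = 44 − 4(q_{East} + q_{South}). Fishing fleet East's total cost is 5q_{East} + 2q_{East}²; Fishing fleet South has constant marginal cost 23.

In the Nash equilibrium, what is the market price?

27.8

Fishing fleet East's profit: π = q_{East}(44 − 4(q_{East} + q_{South})) − 5q_{East} − 2q_{East}².
∂π/∂q_{East} = 39 − 12q_{East} − 4q_{South} = 0, so q_{East} = 3.25 − (1/3)q_{South}.
For South: ∂π/∂q_{South} = 21 − 8q_{South} − 4q_{East} = 0 ⇒ q_{South} = 2.625 − 0.5q_{East}.
Solving the two reaction functions simultaneously: (1 − (−1/3)(−0.5))q_{East} = 3.25 − (1/3)·2.625, so (5/6)q_{East} = 2.375 and q_{East} = 2.85.
Then q_{South} = 2.625 − 0.5·2.85 = 1.2.
Equilibrium price: P = 44 − 4·4.05 = 27.8.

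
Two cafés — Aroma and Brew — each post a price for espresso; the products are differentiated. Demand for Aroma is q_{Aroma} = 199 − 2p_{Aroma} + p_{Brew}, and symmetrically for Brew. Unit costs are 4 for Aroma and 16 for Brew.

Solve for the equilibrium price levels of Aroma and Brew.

Aroma's profit: π = (p_{Aroma} − 4)(199 − 2p_{Aroma} + p_{Brew}).
∂π/∂p_{Aroma} = 207 − 4p_{Aroma} + p_{Brew} = 0 ⇒ p_{Aroma} = 51.75 + 0.25p_{Brew}.
Similarly p_{Brew} = 57.75 + 0.25p_{Aroma}.
Substituting the second reaction function into the first: p_{Aroma} = 51.75 + 0.25(57.75 + 0.25p_{Aroma}), which gives 0.9375p_{Aroma} = 66.1875 ⇒ p_{Aroma} = 70.6.
Then p_{Brew} = 57.75 + 0.25·70.6 = 75.4.

70.6, 75.4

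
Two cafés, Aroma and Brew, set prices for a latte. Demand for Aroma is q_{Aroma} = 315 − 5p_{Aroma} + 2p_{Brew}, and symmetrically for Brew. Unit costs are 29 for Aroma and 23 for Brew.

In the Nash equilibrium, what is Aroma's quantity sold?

Aroma's profit: π = (p_{Aroma} − 29)(315 − 5p_{Aroma} + 2p_{Brew}).
∂π/∂p_{Aroma} = 460 − 10p_{Aroma} + 2p_{Brew} = 0 ⇒ p_{Aroma} = 46 + 0.2p_{Brew}.
Similarly p_{Brew} = 43 + 0.2p_{Aroma}.
Substituting the second reaction function into the first: p_{Aroma} = 46 + 0.2(43 + 0.2p_{Aroma}), which gives 0.96p_{Aroma} = 54.6 ⇒ p_{Aroma} = 56.875.
Then p_{Brew} = 43 + 0.2·56.875 = 54.375.
q_{Aroma} = 315 − 5·56.875 + 2·54.375 = 139.375.

139.375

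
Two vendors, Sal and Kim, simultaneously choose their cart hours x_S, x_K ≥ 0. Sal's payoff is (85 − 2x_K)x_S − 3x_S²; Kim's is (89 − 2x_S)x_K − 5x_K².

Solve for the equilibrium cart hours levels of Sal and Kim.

12, 6.5

Expanding Sal's payoff: 85x_S − 2x_Kx_S − 3x_S².
∂π/∂x_S = 85 − 2x_K − 6x_S = 0, so x_S = 85/6 − (1/3)x_K.
Likewise for Kim: x_K = 8.9 − 0.2x_S.
Substituting the second reaction function into the first: x_S = 85/6 − (1/3)(8.9 − 0.2x_S), which gives (14/15)x_S = 11.2 ⇒ x_S = 12.
Then x_K = 8.9 − 0.2·12 = 6.5.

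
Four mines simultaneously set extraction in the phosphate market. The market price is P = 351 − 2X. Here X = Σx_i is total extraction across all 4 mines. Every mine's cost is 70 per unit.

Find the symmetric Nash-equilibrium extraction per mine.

A representative mine's profit is π_i = x_i(351 − 2X) − 70x_i, with X = x_i + Σ_{j≠i} x_j.
First-order condition: 281 − 4x_i − 2Σ_{j≠i} x_j = 0.
Imposing symmetry (x_j = x for all j) turns Σ_{j≠i} x_j into 3x, so 281 = 10x and x = 28.1.

28.1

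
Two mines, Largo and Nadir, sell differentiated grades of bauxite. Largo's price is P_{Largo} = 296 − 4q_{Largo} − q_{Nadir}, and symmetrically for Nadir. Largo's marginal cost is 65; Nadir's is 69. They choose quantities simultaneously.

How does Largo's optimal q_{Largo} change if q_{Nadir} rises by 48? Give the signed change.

-6

Mine Largo's profit: π = q_{Largo}(296 − 4q_{Largo} − q_{Nadir}) − 65q_{Largo}.
∂π/∂q_{Largo} = 231 − 8q_{Largo} − q_{Nadir} = 0 ⇒ q_{Largo} = 28.875 − 0.125q_{Nadir}.
The reaction-function slope is −0.125, so a 48-unit rise in q_{Nadir} moves q_{Largo} by −0.125 × 48 = −6. Largo's best response falls — the actions are strategic substitutes.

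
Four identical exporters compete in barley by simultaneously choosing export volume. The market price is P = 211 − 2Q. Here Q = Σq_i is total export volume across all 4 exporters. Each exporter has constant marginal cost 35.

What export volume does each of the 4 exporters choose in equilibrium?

A representative exporter's profit is π_i = q_i(211 − 2Q) − 35q_i, with Q = q_i + Σ_{j≠i} q_j.
First-order condition: 176 − 4q_i − 2Σ_{j≠i} q_j = 0.
Imposing symmetry (q_j = q for all j) turns Σ_{j≠i} q_j into 3q, so 176 = 10q and q = 17.6.

17.6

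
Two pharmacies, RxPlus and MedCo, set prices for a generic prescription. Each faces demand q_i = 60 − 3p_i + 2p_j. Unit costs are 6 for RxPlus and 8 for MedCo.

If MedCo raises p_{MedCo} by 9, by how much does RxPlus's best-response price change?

RxPlus's profit: π = (p_{RxPlus} − 6)(60 − 3p_{RxPlus} + 2p_{MedCo}).
∂π/∂p_{RxPlus} = 78 − 6p_{RxPlus} + 2p_{MedCo} = 0 ⇒ p_{RxPlus} = 13 + (1/3)p_{MedCo}.
The reaction-function slope is 1/3, so a 9-unit rise in p_{MedCo} moves p_{RxPlus} by 1/3 × 9 = 3. RxPlus's best response rises — the actions are strategic complements.

3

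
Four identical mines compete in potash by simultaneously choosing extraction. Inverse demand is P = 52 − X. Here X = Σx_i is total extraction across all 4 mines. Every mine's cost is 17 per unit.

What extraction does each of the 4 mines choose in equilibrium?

7

A representative mine's profit is π_i = x_i(52 − X) − 17x_i, with X = x_i + Σ_{j≠i} x_j.
First-order condition: 35 − 2x_i − Σ_{j≠i} x_j = 0.
Imposing symmetry (x_j = x for all j) turns Σ_{j≠i} x_j into 3x, so 35 = 5x and x = 7.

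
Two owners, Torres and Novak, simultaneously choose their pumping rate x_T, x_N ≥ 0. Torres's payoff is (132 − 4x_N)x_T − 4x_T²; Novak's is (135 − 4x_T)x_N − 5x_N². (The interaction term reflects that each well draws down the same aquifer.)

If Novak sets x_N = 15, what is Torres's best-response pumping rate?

Expanding Torres's payoff: 132x_T − 4x_Nx_T − 4x_T².
∂π/∂x_T = 132 − 4x_N − 8x_T = 0, so x_T = 16.5 − 0.5x_N.
At x_N = 15: x_T = 16.5 − 0.5·15 = 9.

9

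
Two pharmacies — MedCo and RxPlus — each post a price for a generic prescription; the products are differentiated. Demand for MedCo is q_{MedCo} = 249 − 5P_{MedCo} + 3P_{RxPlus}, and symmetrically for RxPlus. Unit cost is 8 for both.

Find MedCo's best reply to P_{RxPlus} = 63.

MedCo's profit: π = (P_{MedCo} − 8)(249 − 5P_{MedCo} + 3P_{RxPlus}).
∂π/∂P_{MedCo} = 289 − 10P_{MedCo} + 3P_{RxPlus} = 0 ⇒ P_{MedCo} = 28.9 + 0.3P_{RxPlus}.
At P_{RxPlus} = 63: P_{MedCo} = 28.9 + 0.3·63 = 47.8.

47.8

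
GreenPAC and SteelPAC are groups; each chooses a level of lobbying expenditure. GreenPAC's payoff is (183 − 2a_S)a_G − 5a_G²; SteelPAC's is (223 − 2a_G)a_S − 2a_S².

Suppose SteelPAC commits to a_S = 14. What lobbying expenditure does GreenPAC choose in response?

15.5

Expanding GreenPAC's payoff: 183a_G − 2a_Sa_G − 5a_G².
∂π/∂a_G = 183 − 2a_S − 10a_G = 0, so a_G = 18.3 − 0.2a_S.
At a_S = 14: a_G = 18.3 − 0.2·14 = 15.5.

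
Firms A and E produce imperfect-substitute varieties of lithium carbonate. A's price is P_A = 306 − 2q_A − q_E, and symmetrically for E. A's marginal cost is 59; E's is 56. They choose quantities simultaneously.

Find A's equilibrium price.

Firm A's profit: π = q_A(306 − 2q_A − q_E) − 59q_A.
∂π/∂q_A = 247 − 4q_A − q_E = 0 ⇒ q_A = 61.75 − 0.25q_E.
Similarly q_E = 62.5 − 0.25q_A.
Solving the two reaction functions simultaneously: (1 − (−0.25)(−0.25))q_A = 61.75 − 0.25·62.5, so 0.9375q_A = 46.125 and q_A = 49.2.
Then q_E = 62.5 − 0.25·49.2 = 50.2.
P_A = 306 − 2·49.2 − 50.2 = 157.4.

157.4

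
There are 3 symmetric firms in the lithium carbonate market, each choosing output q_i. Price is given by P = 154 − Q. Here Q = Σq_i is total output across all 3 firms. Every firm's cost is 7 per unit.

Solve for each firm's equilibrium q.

A representative firm's profit is π_i = q_i(154 − Q) − 7q_i, with Q = q_i + Σ_{j≠i} q_j.
First-order condition: 147 − 2q_i − Σ_{j≠i} q_j = 0.
With identical firms, set every q_j = q: then 147 − 2q − 2q = 0, i.e. q = 147/4 = 36.75.

36.75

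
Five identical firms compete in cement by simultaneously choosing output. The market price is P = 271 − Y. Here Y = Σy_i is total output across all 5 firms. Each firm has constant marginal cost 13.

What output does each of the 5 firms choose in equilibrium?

43

A representative firm's profit is π_i = y_i(271 − Y) − 13y_i, with Y = y_i + Σ_{j≠i} y_j.
First-order condition: 258 − 2y_i − Σ_{j≠i} y_j = 0.
With identical firms, set every y_j = y: then 258 − 2y − 4y = 0, i.e. y = 258/6 = 43.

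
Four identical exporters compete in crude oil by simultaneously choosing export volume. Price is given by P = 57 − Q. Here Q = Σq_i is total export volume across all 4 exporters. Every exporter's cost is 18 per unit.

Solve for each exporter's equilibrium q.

7.8

A representative exporter's profit is π_i = q_i(57 − Q) − 18q_i, with Q = q_i + Σ_{j≠i} q_j.
First-order condition: 39 − 2q_i − Σ_{j≠i} q_j = 0.
In a symmetric equilibrium every exporter chooses the same q, so Σ_{j≠i} q_j = 3q. The condition becomes 39 − 5q = 0, giving q = 39/5 = 7.8.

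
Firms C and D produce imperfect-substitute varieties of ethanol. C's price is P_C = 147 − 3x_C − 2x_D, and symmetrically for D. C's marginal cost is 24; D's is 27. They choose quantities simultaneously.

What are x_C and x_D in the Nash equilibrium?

15.5625, 14.8125

Firm C's profit: π = x_C(147 − 3x_C − 2x_D) − 24x_C.
∂π/∂x_C = 123 − 6x_C − 2x_D = 0 ⇒ x_C = 20.5 − (1/3)x_D.
Similarly x_D = 20 − (1/3)x_C.
Plugging x_D into C's best response: x_C = 20.5 − (1/3)(20 − (1/3)x_C) ⇒ (8/9)x_C = 83/6, so x_C = 15.5625.
Then x_D = 20 − (1/3)·15.5625 = 14.8125.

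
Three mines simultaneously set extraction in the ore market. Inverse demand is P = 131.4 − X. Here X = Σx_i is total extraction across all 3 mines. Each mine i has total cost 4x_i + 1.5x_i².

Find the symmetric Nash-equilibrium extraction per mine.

A representative mine's profit is π_i = x_i(131.4 − X) − 4x_i − 1.5x_i², with X = x_i + Σ_{j≠i} x_j.
First-order condition: 127.4 − 5x_i − Σ_{j≠i} x_j = 0.
Imposing symmetry (x_j = x for all j) turns Σ_{j≠i} x_j into 2x, so 127.4 = 7x and x = 18.2.

18.2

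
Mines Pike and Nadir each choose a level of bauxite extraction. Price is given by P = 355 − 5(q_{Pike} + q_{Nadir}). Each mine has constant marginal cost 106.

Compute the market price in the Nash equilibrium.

189

Mine Pike's profit: π = q_{Pike}(355 − 5(q_{Pike} + q_{Nadir})) − 106q_{Pike}.
∂π/∂q_{Pike} = 249 − 10q_{Pike} − 5q_{Nadir} = 0, so q_{Pike} = 24.9 − 0.5q_{Nadir}.
Setting q_{Pike} = q_{Nadir} in the reaction function: q_{Pike} = 24.9 − 0.5q_{Pike}, so q_{Pike} = 24.9 / 1.5 = 16.6.
Equilibrium price: P = 355 − 5·33.2 = 189.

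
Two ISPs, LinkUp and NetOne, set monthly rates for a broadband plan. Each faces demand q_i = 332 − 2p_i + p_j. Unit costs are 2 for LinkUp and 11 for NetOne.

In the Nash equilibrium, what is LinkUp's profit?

24730.88

LinkUp's profit: π = (p_{LinkUp} − 2)(332 − 2p_{LinkUp} + p_{NetOne}).
∂π/∂p_{LinkUp} = 336 − 4p_{LinkUp} + p_{NetOne} = 0 ⇒ p_{LinkUp} = 84 + 0.25p_{NetOne}.
Similarly p_{NetOne} = 88.5 + 0.25p_{LinkUp}.
Solving the two reaction functions simultaneously: (1 − (0.25)(0.25))p_{LinkUp} = 84 + 0.25·88.5, so 0.9375p_{LinkUp} = 106.125 and p_{LinkUp} = 113.2.
Then p_{NetOne} = 88.5 + 0.25·113.2 = 116.8.
q_{LinkUp} = 332 − 2·113.2 + 116.8 = 222.4.
Profit = (113.2 − 2)·222.4 = 24730.88.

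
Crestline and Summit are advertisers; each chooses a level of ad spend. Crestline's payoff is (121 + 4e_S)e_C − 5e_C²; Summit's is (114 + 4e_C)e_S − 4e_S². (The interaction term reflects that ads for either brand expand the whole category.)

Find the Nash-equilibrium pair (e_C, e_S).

22.25, 25.375

Expanding Crestline's payoff: 121e_C + 4e_Se_C − 5e_C².
∂π/∂e_C = 121 + 4e_S − 10e_C = 0, so e_C = 12.1 + 0.4e_S.
Likewise for Summit: e_S = 14.25 + 0.5e_C.
Substituting the second reaction function into the first: e_C = 12.1 + 0.4(14.25 + 0.5e_C), which gives 0.8e_C = 17.8 ⇒ e_C = 22.25.
Then e_S = 14.25 + 0.5·22.25 = 25.375.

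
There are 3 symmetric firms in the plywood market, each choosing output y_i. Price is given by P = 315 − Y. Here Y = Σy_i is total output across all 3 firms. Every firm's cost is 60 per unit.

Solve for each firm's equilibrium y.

A representative firm's profit is π_i = y_i(315 − Y) − 60y_i, with Y = y_i + Σ_{j≠i} y_j.
First-order condition: 255 − 2y_i − Σ_{j≠i} y_j = 0.
Imposing symmetry (y_j = y for all j) turns Σ_{j≠i} y_j into 2y, so 255 = 4y and y = 63.75.

63.75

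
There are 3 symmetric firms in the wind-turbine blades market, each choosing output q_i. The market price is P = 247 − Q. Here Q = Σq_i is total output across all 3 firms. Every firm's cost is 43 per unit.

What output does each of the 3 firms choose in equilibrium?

51

A representative firm's profit is π_i = q_i(247 − Q) − 43q_i, with Q = q_i + Σ_{j≠i} q_j.
First-order condition: 204 − 2q_i − Σ_{j≠i} q_j = 0.
Imposing symmetry (q_j = q for all j) turns Σ_{j≠i} q_j into 2q, so 204 = 4q and q = 51.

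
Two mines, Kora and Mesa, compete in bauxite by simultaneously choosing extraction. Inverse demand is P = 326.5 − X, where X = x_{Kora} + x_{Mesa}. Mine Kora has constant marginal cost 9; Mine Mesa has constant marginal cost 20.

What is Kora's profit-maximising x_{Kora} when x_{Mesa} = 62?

127.75

Mine Kora's profit: π = x_{Kora}(326.5 − (x_{Kora} + x_{Mesa})) − 9x_{Kora}.
∂π/∂x_{Kora} = 317.5 − 2x_{Kora} − x_{Mesa} = 0, so x_{Kora} = 158.75 − 0.5x_{Mesa}.
At x_{Mesa} = 62: x_{Kora} = 158.75 − 0.5·62 = 127.75.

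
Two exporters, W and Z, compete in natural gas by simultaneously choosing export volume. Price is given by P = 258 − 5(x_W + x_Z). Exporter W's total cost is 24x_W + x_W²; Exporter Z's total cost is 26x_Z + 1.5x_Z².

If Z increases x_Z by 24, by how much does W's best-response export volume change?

-10

Exporter W's profit: π = x_W(258 − 5(x_W + x_Z)) − 24x_W − x_W².
∂π/∂x_W = 234 − 12x_W − 5x_Z = 0, so x_W = 19.5 − (5/12)x_Z.
The reaction-function slope is −5/12, so a 24-unit rise in x_Z moves x_W by −5/12 × 24 = −10. W's best response falls — the actions are strategic substitutes.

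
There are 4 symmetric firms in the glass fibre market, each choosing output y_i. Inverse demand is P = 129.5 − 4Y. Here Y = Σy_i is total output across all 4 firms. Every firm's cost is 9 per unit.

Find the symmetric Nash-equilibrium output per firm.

6.025

A representative firm's profit is π_i = y_i(129.5 − 4Y) − 9y_i, with Y = y_i + Σ_{j≠i} y_j.
First-order condition: 120.5 − 8y_i − 4Σ_{j≠i} y_j = 0.
Imposing symmetry (y_j = y for all j) turns Σ_{j≠i} y_j into 3y, so 120.5 = 20y and y = 6.025.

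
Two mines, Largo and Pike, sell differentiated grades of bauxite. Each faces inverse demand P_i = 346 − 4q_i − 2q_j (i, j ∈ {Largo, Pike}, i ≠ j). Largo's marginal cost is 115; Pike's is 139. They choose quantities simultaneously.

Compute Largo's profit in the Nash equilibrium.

2284.84

Mine Largo's profit: π = q_{Largo}(346 − 4q_{Largo} − 2q_{Pike}) − 115q_{Largo}.
∂π/∂q_{Largo} = 231 − 8q_{Largo} − 2q_{Pike} = 0 ⇒ q_{Largo} = 28.875 − 0.25q_{Pike}.
Similarly q_{Pike} = 25.875 − 0.25q_{Largo}.
Substituting the second reaction function into the first: q_{Largo} = 28.875 − 0.25(25.875 − 0.25q_{Largo}), which gives 0.9375q_{Largo} = 717/32 ⇒ q_{Largo} = 23.9.
Then q_{Pike} = 25.875 − 0.25·23.9 = 19.9.
P_{Largo} = 346 − 4·23.9 − 2·19.9 = 210.6.
Profit = (210.6 − 115)·23.9 = 2284.84.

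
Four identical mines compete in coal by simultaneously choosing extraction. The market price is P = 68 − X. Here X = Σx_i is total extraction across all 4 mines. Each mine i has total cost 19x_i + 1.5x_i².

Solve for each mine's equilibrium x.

A representative mine's profit is π_i = x_i(68 − X) − 19x_i − 1.5x_i², with X = x_i + Σ_{j≠i} x_j.
First-order condition: 49 − 5x_i − Σ_{j≠i} x_j = 0.
With identical mines, set every x_j = x: then 49 − 5x − 3x = 0, i.e. x = 49/8 = 6.125.

6.125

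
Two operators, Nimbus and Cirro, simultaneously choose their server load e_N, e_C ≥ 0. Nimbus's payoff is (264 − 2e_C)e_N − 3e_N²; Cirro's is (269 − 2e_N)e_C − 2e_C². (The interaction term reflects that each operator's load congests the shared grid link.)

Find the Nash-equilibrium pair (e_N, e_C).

25.9, 54.3

Expanding Nimbus's payoff: 264e_N − 2e_Ce_N − 3e_N².
∂π/∂e_N = 264 − 2e_C − 6e_N = 0, so e_N = 44 − (1/3)e_C.
Likewise for Cirro: e_C = 67.25 − 0.5e_N.
Plugging e_C into Nimbus's best response: e_N = 44 − (1/3)(67.25 − 0.5e_N) ⇒ (5/6)e_N = 259/12, so e_N = 25.9.
Then e_C = 67.25 − 0.5·25.9 = 54.3.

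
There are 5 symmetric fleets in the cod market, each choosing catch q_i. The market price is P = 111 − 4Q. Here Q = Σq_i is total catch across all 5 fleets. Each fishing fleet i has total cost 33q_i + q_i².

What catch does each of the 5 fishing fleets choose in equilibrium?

A representative fishing fleet's profit is π_i = q_i(111 − 4Q) − 33q_i − q_i², with Q = q_i + Σ_{j≠i} q_j.
First-order condition: 78 − 10q_i − 4Σ_{j≠i} q_j = 0.
With identical fishing fleets, set every q_j = q: then 78 − 10q − 16q = 0, i.e. q = 78/26 = 3.

3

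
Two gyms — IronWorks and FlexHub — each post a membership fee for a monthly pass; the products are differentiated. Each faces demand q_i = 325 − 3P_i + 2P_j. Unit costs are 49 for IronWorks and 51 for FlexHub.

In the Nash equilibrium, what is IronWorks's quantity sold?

IronWorks's profit: π = (P_{IronWorks} − 49)(325 − 3P_{IronWorks} + 2P_{FlexHub}).
∂π/∂P_{IronWorks} = 472 − 6P_{IronWorks} + 2P_{FlexHub} = 0 ⇒ P_{IronWorks} = 236/3 + (1/3)P_{FlexHub}.
Similarly P_{FlexHub} = 239/3 + (1/3)P_{IronWorks}.
Plugging P_{FlexHub} into IronWorks's best response: P_{IronWorks} = 236/3 + (1/3)(239/3 + (1/3)P_{IronWorks}) ⇒ (8/9)P_{IronWorks} = 947/9, so P_{IronWorks} = 118.375.
Then P_{FlexHub} = 239/3 + (1/3)·118.375 = 119.125.
q_{IronWorks} = 325 − 3·118.375 + 2·119.125 = 208.125.

208.125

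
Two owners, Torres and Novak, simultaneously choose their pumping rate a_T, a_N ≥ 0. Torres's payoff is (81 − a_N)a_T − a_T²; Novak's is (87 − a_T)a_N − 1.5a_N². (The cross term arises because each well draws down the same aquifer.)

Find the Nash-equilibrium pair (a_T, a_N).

Expanding Torres's payoff: 81a_T − a_Na_T − a_T².
∂π/∂a_T = 81 − a_N − 2a_T = 0, so a_T = 40.5 − 0.5a_N.
Likewise for Novak: a_N = 29 − (1/3)a_T.
Substituting the second reaction function into the first: a_T = 40.5 − 0.5(29 − (1/3)a_T), which gives (5/6)a_T = 26 ⇒ a_T = 31.2.
Then a_N = 29 − (1/3)·31.2 = 18.6.

31.2, 18.6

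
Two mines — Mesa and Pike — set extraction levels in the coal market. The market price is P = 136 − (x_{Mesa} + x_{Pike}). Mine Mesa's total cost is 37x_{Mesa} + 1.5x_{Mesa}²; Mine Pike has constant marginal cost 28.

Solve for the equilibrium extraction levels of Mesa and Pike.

Mine Mesa's profit: π = x_{Mesa}(136 − (x_{Mesa} + x_{Pike})) − 37x_{Mesa} − 1.5x_{Mesa}².
∂π/∂x_{Mesa} = 99 − 5x_{Mesa} − x_{Pike} = 0, so x_{Mesa} = 19.8 − 0.2x_{Pike}.
For Pike: ∂π/∂x_{Pike} = 108 − 2x_{Pike} − x_{Mesa} = 0 ⇒ x_{Pike} = 54 − 0.5x_{Mesa}.
Plugging x_{Pike} into Mesa's best response: x_{Mesa} = 19.8 − 0.2(54 − 0.5x_{Mesa}) ⇒ 0.9x_{Mesa} = 9, so x_{Mesa} = 10.
Then x_{Pike} = 54 − 0.5·10 = 49.

10, 49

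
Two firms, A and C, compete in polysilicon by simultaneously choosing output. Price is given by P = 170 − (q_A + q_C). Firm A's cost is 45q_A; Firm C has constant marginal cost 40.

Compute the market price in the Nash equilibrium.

85

Firm A's profit: π = q_A(170 − (q_A + q_C)) − 45q_A.
∂π/∂q_A = 125 − 2q_A − q_C = 0, so q_A = 62.5 − 0.5q_C.
By the same steps for C: q_C = 65 − 0.5q_A.
Solving the two reaction functions simultaneously: (1 − (−0.5)(−0.5))q_A = 62.5 − 0.5·65, so 0.75q_A = 30 and q_A = 40.
Then q_C = 65 − 0.5·40 = 45.
Equilibrium price: P = 170 − 85 = 85.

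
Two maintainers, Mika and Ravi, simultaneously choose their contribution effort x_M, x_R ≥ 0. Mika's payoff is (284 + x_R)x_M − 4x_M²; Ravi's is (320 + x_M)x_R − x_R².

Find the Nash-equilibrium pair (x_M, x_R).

59.2, 189.6

Expanding Mika's payoff: 284x_M + x_Rx_M − 4x_M².
∂π/∂x_M = 284 + x_R − 8x_M = 0, so x_M = 35.5 + 0.125x_R.
Likewise for Ravi: x_R = 160 + 0.5x_M.
Plugging x_R into Mika's best response: x_M = 35.5 + 0.125(160 + 0.5x_M) ⇒ 0.9375x_M = 55.5, so x_M = 59.2.
Then x_R = 160 + 0.5·59.2 = 189.6.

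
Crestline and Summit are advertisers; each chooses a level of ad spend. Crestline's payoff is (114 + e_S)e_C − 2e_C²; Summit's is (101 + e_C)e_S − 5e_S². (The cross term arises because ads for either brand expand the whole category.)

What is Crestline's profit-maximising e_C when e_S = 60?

43.5

Expanding Crestline's payoff: 114e_C + e_Se_C − 2e_C².
∂π/∂e_C = 114 + e_S − 4e_C = 0, so e_C = 28.5 + 0.25e_S.
At e_S = 60: e_C = 28.5 + 0.25·60 = 43.5.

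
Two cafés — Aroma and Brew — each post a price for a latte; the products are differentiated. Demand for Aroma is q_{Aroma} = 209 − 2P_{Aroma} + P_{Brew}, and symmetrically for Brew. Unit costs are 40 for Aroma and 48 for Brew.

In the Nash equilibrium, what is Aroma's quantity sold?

Aroma's profit: π = (P_{Aroma} − 40)(209 − 2P_{Aroma} + P_{Brew}).
∂π/∂P_{Aroma} = 289 − 4P_{Aroma} + P_{Brew} = 0 ⇒ P_{Aroma} = 72.25 + 0.25P_{Brew}.
Similarly P_{Brew} = 76.25 + 0.25P_{Aroma}.
Substituting the second reaction function into the first: P_{Aroma} = 72.25 + 0.25(76.25 + 0.25P_{Aroma}), which gives 0.9375P_{Aroma} = 91.3125 ⇒ P_{Aroma} = 97.4.
Then P_{Brew} = 76.25 + 0.25·97.4 = 100.6.
q_{Aroma} = 209 − 2·97.4 + 100.6 = 114.8.

114.8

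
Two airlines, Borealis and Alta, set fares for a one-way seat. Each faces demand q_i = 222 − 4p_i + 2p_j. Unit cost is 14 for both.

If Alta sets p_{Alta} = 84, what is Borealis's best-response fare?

Borealis's profit: π = (p_{Borealis} − 14)(222 − 4p_{Borealis} + 2p_{Alta}).
∂π/∂p_{Borealis} = 278 − 8p_{Borealis} + 2p_{Alta} = 0 ⇒ p_{Borealis} = 34.75 + 0.25p_{Alta}.
At p_{Alta} = 84: p_{Borealis} = 34.75 + 0.25·84 = 55.75.

55.75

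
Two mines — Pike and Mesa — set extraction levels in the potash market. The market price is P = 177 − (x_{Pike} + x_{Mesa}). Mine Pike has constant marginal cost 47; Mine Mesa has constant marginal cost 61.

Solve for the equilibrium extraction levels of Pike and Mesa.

Mine Pike's profit: π = x_{Pike}(177 − (x_{Pike} + x_{Mesa})) − 47x_{Pike}.
∂π/∂x_{Pike} = 130 − 2x_{Pike} − x_{Mesa} = 0, so x_{Pike} = 65 − 0.5x_{Mesa}.
By the same steps for Mesa: x_{Mesa} = 58 − 0.5x_{Pike}.
Solving the two reaction functions simultaneously: (1 − (−0.5)(−0.5))x_{Pike} = 65 − 0.5·58, so 0.75x_{Pike} = 36 and x_{Pike} = 48.
Then x_{Mesa} = 58 − 0.5·48 = 34.

48, 34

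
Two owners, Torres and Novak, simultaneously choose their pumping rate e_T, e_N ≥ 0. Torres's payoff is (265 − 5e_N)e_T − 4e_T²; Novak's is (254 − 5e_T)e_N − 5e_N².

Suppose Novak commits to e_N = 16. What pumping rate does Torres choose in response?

Expanding Torres's payoff: 265e_T − 5e_Ne_T − 4e_T².
∂π/∂e_T = 265 − 5e_N − 8e_T = 0, so e_T = 33.125 − 0.625e_N.
At e_N = 16: e_T = 33.125 − 0.625·16 = 23.125.

23.125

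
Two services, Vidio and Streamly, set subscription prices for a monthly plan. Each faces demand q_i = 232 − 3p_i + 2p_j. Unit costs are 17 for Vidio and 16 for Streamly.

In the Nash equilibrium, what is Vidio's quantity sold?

Vidio's profit: π = (p_{Vidio} − 17)(232 − 3p_{Vidio} + 2p_{Streamly}).
∂π/∂p_{Vidio} = 283 − 6p_{Vidio} + 2p_{Streamly} = 0 ⇒ p_{Vidio} = 283/6 + (1/3)p_{Streamly}.
Similarly p_{Streamly} = 140/3 + (1/3)p_{Vidio}.
Substituting the second reaction function into the first: p_{Vidio} = 283/6 + (1/3)(140/3 + (1/3)p_{Vidio}), which gives (8/9)p_{Vidio} = 1129/18 ⇒ p_{Vidio} = 70.5625.
Then p_{Streamly} = 140/3 + (1/3)·70.5625 = 70.1875.
q_{Vidio} = 232 − 3·70.5625 + 2·70.1875 = 160.6875.

160.6875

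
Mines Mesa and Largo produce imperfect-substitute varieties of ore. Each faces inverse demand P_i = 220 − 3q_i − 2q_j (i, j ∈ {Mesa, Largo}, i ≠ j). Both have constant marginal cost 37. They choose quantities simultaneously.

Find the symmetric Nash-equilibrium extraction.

Mine Mesa's profit: π = q_{Mesa}(220 − 3q_{Mesa} − 2q_{Largo}) − 37q_{Mesa}.
∂π/∂q_{Mesa} = 183 − 6q_{Mesa} − 2q_{Largo} = 0 ⇒ q_{Mesa} = 30.5 − (1/3)q_{Largo}.
The game is symmetric, so in equilibrium q_{Largo} = q_{Mesa}: the reaction function gives (4/3)q_{Mesa} = 30.5, hence q_{Mesa} = 22.875.

22.875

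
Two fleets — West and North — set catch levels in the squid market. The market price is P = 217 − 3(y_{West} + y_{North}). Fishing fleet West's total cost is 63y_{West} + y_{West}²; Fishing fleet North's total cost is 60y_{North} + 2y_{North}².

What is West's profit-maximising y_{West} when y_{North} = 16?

13.25

Fishing fleet West's profit: π = y_{West}(217 − 3(y_{West} + y_{North})) − 63y_{West} − y_{West}².
∂π/∂y_{West} = 154 − 8y_{West} − 3y_{North} = 0, so y_{West} = 19.25 − 0.375y_{North}.
At y_{North} = 16: y_{West} = 19.25 − 0.375·16 = 13.25.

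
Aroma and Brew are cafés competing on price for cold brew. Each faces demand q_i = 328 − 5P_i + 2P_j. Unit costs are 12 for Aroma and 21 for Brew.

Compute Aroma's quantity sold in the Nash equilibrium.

187.1875

Aroma's profit: π = (P_{Aroma} − 12)(328 − 5P_{Aroma} + 2P_{Brew}).
∂π/∂P_{Aroma} = 388 − 10P_{Aroma} + 2P_{Brew} = 0 ⇒ P_{Aroma} = 38.8 + 0.2P_{Brew}.
Similarly P_{Brew} = 43.3 + 0.2P_{Aroma}.
Substituting the second reaction function into the first: P_{Aroma} = 38.8 + 0.2(43.3 + 0.2P_{Aroma}), which gives 0.96P_{Aroma} = 47.46 ⇒ P_{Aroma} = 49.4375.
Then P_{Brew} = 43.3 + 0.2·49.4375 = 53.1875.
q_{Aroma} = 328 − 5·49.4375 + 2·53.1875 = 187.1875.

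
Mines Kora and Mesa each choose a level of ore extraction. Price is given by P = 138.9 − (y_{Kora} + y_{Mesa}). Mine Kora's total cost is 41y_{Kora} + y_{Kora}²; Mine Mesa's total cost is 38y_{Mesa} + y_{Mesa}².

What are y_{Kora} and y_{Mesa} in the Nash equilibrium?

19.38, 20.38

Mine Kora's profit: π = y_{Kora}(138.9 − (y_{Kora} + y_{Mesa})) − 41y_{Kora} − y_{Kora}².
∂π/∂y_{Kora} = 97.9 − 4y_{Kora} − y_{Mesa} = 0, so y_{Kora} = 24.475 − 0.25y_{Mesa}.
By the same steps for Mesa: y_{Mesa} = 25.225 − 0.25y_{Kora}.
Substituting the second reaction function into the first: y_{Kora} = 24.475 − 0.25(25.225 − 0.25y_{Kora}), which gives 0.9375y_{Kora} = 2907/160 ⇒ y_{Kora} = 19.38.
Then y_{Mesa} = 25.225 − 0.25·19.38 = 20.38.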